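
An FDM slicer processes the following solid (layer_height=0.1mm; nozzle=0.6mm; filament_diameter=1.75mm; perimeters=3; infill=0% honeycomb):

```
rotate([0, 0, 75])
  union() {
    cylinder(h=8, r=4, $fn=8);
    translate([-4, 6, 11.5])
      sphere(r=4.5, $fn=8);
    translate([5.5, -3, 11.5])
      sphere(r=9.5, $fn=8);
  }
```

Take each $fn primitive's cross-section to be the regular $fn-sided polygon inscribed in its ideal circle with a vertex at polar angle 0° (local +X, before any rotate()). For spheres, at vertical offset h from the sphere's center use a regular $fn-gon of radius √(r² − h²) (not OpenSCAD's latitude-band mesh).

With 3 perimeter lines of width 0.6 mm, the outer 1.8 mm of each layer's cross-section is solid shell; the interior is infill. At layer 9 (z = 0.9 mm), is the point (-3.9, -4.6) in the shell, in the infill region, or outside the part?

At z = 0.9 mm: the r=4 cylinder contributes a regular 8-gon of circumradius 4; the sphere at (-4, 6) does not reach this height (|z−center|=10.600 > r=4.5); the sphere at (5.5, -3) is not intersected at this z (|z−center|=10.600 > r=9.5); Merging all regions: only the r=4 cylinder is present, so the union is just that shape — 1 connected region; (whole slice rotated 75° about Z — lengths, areas and connectivity unchanged). Overall, the cross-section is a single solid region. Undo the 75° rotation: the query point maps to (-5.453, 2.577) in the un-rotated model frame. The nearest boundary edge runs (-2.83, 2.83)→(-4.00, 0.00); distance from the point to it = 2.33 mm. The point is not inside any of the regions above, so it lies outside the cross-section (2.33 mm from the nearest boundary).

outside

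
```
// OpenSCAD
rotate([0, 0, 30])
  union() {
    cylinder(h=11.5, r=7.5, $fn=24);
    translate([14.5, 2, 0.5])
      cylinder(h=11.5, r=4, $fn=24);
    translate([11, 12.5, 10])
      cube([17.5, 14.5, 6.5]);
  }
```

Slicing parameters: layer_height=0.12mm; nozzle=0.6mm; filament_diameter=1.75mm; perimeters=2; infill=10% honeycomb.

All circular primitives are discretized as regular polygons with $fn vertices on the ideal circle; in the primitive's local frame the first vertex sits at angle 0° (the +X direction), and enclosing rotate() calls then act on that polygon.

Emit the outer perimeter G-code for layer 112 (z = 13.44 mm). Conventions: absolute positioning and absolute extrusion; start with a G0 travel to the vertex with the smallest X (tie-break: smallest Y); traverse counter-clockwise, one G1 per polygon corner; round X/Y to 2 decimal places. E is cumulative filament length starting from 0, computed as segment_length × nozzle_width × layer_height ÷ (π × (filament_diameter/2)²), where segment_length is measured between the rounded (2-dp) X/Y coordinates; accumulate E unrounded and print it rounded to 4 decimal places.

G0 X-3.97 Y28.88 Z13.44
G1 X3.28 Y16.33 E0.4339
G1 X18.43 Y25.08 E0.9576
G1 X11.18 Y37.63 E1.3914
G1 X-3.97 Y28.88 E1.9151

At z = 13.44 mm: the cylinder is absent (z outside [0, 11.5]); the cylinder at (14.5, 2) is absent (z outside [0.5, 12]); the 17.5×14.5 cube at (11, 12.5) contributes its full rectangle; Combining (union): only the 17.5×14.5 cube at (11, 12.5) is present, so the union is just that shape — 1 connected region; (rotated 30° about Z; rotation is an isometry so areas/perimeters/island counts are preserved). The outline is a single polygon with 4 vertices. Extrusion per mm of travel: 0.6 × 0.12 / (π × 0.875²) = 0.029934. Accumulating E over each segment gives final E = 1.9151.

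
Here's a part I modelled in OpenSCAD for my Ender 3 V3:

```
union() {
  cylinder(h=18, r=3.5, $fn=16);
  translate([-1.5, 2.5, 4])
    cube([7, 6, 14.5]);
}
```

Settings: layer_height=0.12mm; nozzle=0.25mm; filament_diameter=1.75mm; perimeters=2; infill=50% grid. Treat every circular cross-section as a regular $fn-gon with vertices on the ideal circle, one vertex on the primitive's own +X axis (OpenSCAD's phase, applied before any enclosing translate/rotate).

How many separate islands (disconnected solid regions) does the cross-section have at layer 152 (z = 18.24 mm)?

At z = 18.24 mm: the cylinder does not reach this height (z outside [0, 18]); the cube at (-1.5, 2.5) (footprint 7×6) is included at this height; Merging all regions: only the 7×6 cube at (-1.5, 2.5) is present, so the union is just that shape — 1 connected region. Overall, the cross-section is a single solid region. Island count = 1.

1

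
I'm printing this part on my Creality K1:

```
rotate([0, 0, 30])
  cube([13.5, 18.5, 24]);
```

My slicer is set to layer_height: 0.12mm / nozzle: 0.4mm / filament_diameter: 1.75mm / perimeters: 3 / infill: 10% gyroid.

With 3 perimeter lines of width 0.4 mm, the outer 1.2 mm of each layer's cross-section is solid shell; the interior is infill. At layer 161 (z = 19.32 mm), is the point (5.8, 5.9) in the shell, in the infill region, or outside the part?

At z = 19.32 mm: the cube is present — its section is the full 13.5×18.5 rectangle; (whole slice rotated 30° about Z — lengths, areas and connectivity unchanged). Overall, the cross-section is a single solid region. Undo the 30° rotation: the query point maps to (7.973, 2.210) in the un-rotated model frame. The nearest boundary edge runs (0.00, 0.00)→(13.50, 0.00); distance from the point to it = 2.21 mm. The point is inside the cross-section and 2.21 mm from the nearest boundary — more than the 1.2 mm shell width (3 × 0.4), so it's in the infill interior.

infill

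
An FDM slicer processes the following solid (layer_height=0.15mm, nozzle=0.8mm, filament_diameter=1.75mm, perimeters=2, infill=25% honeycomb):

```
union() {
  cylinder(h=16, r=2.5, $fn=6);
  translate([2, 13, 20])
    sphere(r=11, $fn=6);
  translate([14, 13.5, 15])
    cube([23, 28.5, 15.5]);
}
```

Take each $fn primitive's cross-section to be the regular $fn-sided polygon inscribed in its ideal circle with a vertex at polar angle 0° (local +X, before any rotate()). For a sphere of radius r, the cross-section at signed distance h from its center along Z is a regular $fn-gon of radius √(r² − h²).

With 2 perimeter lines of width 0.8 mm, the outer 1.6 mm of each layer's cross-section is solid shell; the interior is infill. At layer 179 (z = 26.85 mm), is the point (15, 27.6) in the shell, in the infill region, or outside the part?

At z = 26.85 mm: the cylinder is not intersected at this z (z outside [0, 16]); the r=11 sphere at (2, 13) contributes a regular 6-gon of circumradius √(11²−6.85²) = 8.607; the cube at (14, 13.5) (footprint 23×28.5) is included at this height; Merging all regions: the 2 present regions are separate (no shared area or edge), so areas and boundary lengths simply add and each stays a separate island — 2 connected regions. Overall, the cross-section has 2 separate islands. The nearest boundary edge runs (14.00, 13.50)→(14.00, 42.00); distance from the point to it = 1.00 mm. (Shell/infill is judged within the island containing the point — the largest one.) The point is inside the cross-section, 1.00 mm from the nearest boundary — within the 1.6 mm shell band (2 × 0.8).

shell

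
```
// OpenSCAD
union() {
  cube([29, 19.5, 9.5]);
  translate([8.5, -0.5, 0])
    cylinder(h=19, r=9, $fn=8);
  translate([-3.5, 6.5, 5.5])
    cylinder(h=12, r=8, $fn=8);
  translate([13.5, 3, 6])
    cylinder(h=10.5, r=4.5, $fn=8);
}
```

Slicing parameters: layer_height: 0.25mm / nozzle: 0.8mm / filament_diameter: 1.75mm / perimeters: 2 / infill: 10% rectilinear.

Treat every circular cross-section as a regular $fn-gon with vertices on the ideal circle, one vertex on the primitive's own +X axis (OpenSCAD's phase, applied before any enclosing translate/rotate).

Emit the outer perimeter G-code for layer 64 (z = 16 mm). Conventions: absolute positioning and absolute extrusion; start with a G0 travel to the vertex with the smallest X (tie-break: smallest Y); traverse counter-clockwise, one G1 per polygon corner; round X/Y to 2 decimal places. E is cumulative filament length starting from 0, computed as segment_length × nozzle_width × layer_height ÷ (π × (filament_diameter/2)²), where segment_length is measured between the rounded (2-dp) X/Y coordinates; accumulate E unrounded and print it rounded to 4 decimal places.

G0 X-11.50 Y6.50 Z16.00
G1 X-9.16 Y0.84 E0.5093
G1 X-3.50 Y-1.50 E1.0185
G1 X-0.38 Y-0.21 E1.2993
G1 X-0.50 Y-0.50 E1.3254
G1 X2.14 Y-6.86 E1.8979
G1 X8.50 Y-9.50 E2.4705
G1 X14.86 Y-6.86 E3.0431
G1 X17.50 Y-0.50 E3.6157
G1 X17.03 Y0.65 E3.7190
G1 X18.00 Y3.00 E3.9304
G1 X16.68 Y6.18 E4.2167
G1 X13.50 Y7.50 E4.5030
G1 X12.21 Y6.96 E4.6193
G1 X8.50 Y8.50 E4.9533
G1 X4.38 Y6.79 E5.3242
G1 X2.16 Y12.16 E5.8074
G1 X-3.50 Y14.50 E6.3166
G1 X-9.16 Y12.16 E6.8259
G1 X-11.50 Y6.50 E7.3352

At z = 16 mm: the cube is absent (z outside [0, 9.5]); the r=9 cylinder at (8.5, -0.5) gives a regular 8-gon of circumradius 9 (constant along its height); the r=8 cylinder at (-3.5, 6.5) contributes a regular 8-gon of circumradius 8; the r=4.5 cylinder at (13.5, 3) gives a regular 8-gon of circumradius 4.5 (constant along its height); Taking the union: the regions partially overlap (shared area 58.66 mm²), so overlapping operands fuse into one piece — 1 connected region. The outline is a single polygon with 19 vertices. Extrusion per mm of travel: 0.8 × 0.25 / (π × 0.875²) = 0.083150. Accumulating E over each segment gives final E = 7.3352.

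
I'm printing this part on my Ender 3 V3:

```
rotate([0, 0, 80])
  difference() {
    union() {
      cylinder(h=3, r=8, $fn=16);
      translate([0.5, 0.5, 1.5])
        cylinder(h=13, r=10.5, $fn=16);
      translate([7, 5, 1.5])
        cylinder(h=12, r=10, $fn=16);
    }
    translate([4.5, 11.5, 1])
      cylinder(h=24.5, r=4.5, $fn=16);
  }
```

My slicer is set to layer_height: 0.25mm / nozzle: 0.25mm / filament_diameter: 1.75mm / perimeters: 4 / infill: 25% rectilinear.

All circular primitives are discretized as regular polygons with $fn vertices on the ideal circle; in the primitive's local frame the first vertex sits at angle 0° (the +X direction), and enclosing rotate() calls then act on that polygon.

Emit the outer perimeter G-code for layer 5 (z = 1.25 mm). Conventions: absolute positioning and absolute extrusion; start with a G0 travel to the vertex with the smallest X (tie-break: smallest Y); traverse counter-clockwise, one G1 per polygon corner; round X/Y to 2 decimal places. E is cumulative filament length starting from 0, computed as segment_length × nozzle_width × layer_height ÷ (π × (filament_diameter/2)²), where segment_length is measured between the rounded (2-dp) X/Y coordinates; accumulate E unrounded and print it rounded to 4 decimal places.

At z = 1.25 mm: the r=8 cylinder gives a regular 16-gon of circumradius 8 (constant along its height); the cylinder at (0.5, 0.5) is absent (z outside [1.5, 14.5]); the cylinder at (7, 5) is not intersected at this z (z outside [1.5, 13.5]); Merging all regions: only the r=8 cylinder is present, so the union is just that shape — 1 connected region; the cylinder at (4.5, 11.5): section is a regular 16-gon, circumradius r=4.5; After the difference (first − rest): starting from that combined region, the r=4.5 cylinder at (4.5, 11.5) partially overlaps it — only the 0.05 mm² overlap (of its 61.99 mm²) is removed, clipping the outline — 1 connected region; (rotated 80° about Z; rotation is an isometry so areas/perimeters/island counts are preserved). The outline is a single polygon with 18 vertices. Extrusion per mm of travel: 0.25 × 0.25 / (π × 0.875²) = 0.025984. Accumulating E over each segment gives final E = 1.2978.

G0 X-7.88 Y1.39 Z1.25
G1 X-7.81 Y-1.73 E0.0811
G1 X-6.55 Y-4.59 E0.1623
G1 X-4.30 Y-6.75 E0.2433
G1 X-1.39 Y-7.88 E0.3245
G1 X1.73 Y-7.81 E0.4056
G1 X4.59 Y-6.55 E0.4868
G1 X6.75 Y-4.30 E0.5678
G1 X7.88 Y-1.39 E0.6489
G1 X7.81 Y1.73 E0.7300
G1 X6.55 Y4.59 E0.8112
G1 X4.30 Y6.75 E0.8923
G1 X1.39 Y7.88 E0.9734
G1 X-1.73 Y7.81 E1.0545
G1 X-4.59 Y6.55 E1.1357
G1 X-6.56 Y4.49 E1.2097
G1 X-6.75 Y4.01 E1.2232
G1 X-6.93 Y3.82 E1.2300
G1 X-7.88 Y1.39 E1.2978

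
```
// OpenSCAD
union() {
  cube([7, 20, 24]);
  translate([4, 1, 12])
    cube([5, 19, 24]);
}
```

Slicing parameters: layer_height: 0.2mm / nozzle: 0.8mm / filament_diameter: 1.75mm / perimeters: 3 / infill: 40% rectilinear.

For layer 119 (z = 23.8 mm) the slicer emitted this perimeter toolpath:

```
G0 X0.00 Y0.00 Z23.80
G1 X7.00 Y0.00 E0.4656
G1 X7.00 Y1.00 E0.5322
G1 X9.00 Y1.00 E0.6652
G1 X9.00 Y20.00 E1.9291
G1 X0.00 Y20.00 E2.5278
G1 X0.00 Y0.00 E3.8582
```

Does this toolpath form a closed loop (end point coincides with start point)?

yes

Start point (G0): (0.00, 0.00). End point (last G1): the path returns to the start — closed.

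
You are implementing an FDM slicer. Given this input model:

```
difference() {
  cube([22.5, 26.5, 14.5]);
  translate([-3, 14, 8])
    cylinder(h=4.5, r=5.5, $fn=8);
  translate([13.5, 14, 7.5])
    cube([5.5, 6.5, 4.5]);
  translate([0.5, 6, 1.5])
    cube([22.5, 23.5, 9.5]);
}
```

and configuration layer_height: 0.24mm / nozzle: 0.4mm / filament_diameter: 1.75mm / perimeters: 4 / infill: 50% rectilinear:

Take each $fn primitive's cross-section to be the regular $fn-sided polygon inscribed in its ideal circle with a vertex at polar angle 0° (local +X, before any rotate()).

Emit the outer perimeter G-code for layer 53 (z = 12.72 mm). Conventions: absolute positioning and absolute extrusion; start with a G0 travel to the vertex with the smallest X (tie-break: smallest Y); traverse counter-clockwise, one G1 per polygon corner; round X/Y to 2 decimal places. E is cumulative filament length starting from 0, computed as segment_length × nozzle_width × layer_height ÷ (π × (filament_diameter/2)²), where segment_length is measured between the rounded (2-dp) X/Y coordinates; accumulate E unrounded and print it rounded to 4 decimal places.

G0 X0.00 Y0.00 Z12.72
G1 X22.50 Y0.00 E0.8980
G1 X22.50 Y26.50 E1.9557
G1 X0.00 Y26.50 E2.8537
G1 X0.00 Y0.00 E3.9114

At z = 12.72 mm: the cube (footprint 22.5×26.5) is included at this height; the cylinder at (-3, 14) is not intersected at this z (z outside [8, 12.5]); the cube at (13.5, 14) is absent (z outside [7.5, 12]); the cube at (0.5, 6) is not intersected at this z (z outside [1.5, 11]); Taking the first minus the rest: none of the subtracted shapes is present at this height, so the 22.5×26.5 cube is unchanged — 1 connected region. The outline is a single polygon with 4 vertices. Extrusion per mm of travel: 0.4 × 0.24 / (π × 0.875²) = 0.039912. Accumulating E over each segment gives final E = 3.9114.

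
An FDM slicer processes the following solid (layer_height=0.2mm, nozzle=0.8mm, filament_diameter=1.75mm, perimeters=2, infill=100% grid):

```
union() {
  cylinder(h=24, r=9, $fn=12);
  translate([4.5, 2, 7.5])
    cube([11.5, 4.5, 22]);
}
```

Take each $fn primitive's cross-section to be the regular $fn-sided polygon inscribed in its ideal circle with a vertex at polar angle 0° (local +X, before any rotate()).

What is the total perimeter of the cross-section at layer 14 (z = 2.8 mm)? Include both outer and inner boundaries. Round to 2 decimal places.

At z = 2.8 mm: the cylinder: section is a regular 12-gon, circumradius r=9 (perimeter = 2·12·9.000·sin(180°/12) = 55.90 mm); the cube at (4.5, 2) does not reach this height (z outside [7.5, 29.5]); Merging all regions: only the r=9 cylinder is present, so the union is just that shape — boundary = 55.90 mm. Overall, the cross-section is a single solid region. Total boundary length (outer) = 55.90 mm.

55.90 mm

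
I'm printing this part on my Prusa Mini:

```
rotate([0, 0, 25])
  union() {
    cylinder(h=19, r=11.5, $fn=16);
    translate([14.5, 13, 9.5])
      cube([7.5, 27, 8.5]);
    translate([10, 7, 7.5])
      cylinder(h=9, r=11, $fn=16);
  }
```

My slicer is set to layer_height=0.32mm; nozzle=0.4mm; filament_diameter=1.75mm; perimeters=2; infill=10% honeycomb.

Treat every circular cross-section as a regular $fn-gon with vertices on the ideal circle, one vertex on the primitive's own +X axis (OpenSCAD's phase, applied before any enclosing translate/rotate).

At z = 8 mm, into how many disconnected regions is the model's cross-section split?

At z = 8 mm: the cylinder: section is a regular 16-gon, circumradius r=11.5; the cube at (14.5, 13) does not reach this height (z outside [9.5, 18]); the r=11 cylinder at (10, 7) contributes a regular 16-gon of circumradius 11; Taking the union: the regions partially overlap (shared area 130.65 mm²), so overlapping operands fuse into one piece — 1 connected region; (rotated 25° about Z; rotation is an isometry so areas/perimeters/island counts are preserved). The result has 1 disconnected region.

1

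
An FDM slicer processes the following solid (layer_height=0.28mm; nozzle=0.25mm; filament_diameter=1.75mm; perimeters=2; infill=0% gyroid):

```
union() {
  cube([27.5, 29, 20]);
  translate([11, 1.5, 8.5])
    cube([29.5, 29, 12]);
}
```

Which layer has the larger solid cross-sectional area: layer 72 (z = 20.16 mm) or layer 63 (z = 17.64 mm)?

layer 63 (z = 17.64 mm)

Layer 72 (z = 20.16): the cube is absent (z outside [0, 20]); the 29.5×29 cube at (11, 1.5) contributes its full rectangle (area 855.50 mm²); Taking the union: only the 29.5×29 cube at (11, 1.5) is present, so the union is just that shape — area = 855.50 mm². So its area = 855.50 mm². Layer 63 (z = 17.64): the cube is present — its section is the full 27.5×29 rectangle (area 797.50 mm²); the cube at (11, 1.5) (footprint 29.5×29) is included at this height (area 855.50 mm²); Combining (union): the regions partially overlap — summed areas 1653.00 mm² minus the doubly-counted overlap 453.75 mm² gives 1199.25 mm² — area = 1199.25 mm². So its area = 1199.25 mm². Layer 63 is larger (1199.25 vs 855.50 mm²).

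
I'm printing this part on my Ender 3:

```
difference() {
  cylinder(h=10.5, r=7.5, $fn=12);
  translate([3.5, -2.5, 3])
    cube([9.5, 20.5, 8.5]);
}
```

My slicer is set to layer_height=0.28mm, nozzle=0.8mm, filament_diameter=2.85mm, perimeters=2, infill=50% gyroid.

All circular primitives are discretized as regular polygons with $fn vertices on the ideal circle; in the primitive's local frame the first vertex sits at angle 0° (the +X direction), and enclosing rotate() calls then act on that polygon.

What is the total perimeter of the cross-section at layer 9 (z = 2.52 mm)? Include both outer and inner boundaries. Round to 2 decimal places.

At z = 2.52 mm: the r=7.5 cylinder contributes a regular 12-gon of circumradius 7.5 (perimeter = 2·12·7.500·sin(180°/12) = 46.59 mm); the cube at (3.5, -2.5) does not reach this height (z outside [3, 11.5]); After the difference (first − rest): none of the subtracted shapes is present at this height, so the r=7.5 cylinder is unchanged — boundary = 46.59 mm. Overall, the cross-section is a single solid region. Total boundary length (outer) = 46.59 mm.

46.59 mm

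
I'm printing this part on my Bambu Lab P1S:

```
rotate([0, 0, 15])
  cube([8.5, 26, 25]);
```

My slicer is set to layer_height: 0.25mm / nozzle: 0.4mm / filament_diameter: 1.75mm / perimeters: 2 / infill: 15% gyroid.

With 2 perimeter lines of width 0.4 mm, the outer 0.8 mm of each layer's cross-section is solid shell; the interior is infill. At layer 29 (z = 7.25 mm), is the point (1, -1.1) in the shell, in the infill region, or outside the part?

outside

At z = 7.25 mm: the cube (footprint 8.5×26) is included at this height; (rotated 15° about Z; rotation is an isometry so areas/perimeters/island counts are preserved). Overall, the cross-section is a single solid region. Undo the 15° rotation: the query point maps to (0.681, -1.321) in the un-rotated model frame. The nearest boundary edge runs (0.00, 0.00)→(8.50, 0.00); distance from the point to it = 1.32 mm. The point is not inside any of the regions above, so it lies outside the cross-section (1.32 mm from the nearest boundary).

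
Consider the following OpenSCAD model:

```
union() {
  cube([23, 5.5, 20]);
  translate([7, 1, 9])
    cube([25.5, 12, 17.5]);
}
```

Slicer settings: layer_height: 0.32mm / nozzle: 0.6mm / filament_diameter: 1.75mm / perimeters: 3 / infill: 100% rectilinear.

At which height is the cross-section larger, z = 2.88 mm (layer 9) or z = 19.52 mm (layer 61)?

Layer 9 (z = 2.88): the 23×5.5 cube contributes its full rectangle (area 126.50 mm²); the cube at (7, 1) is absent (z outside [9, 26.5]); Taking the union: only the 23×5.5 cube is present, so the union is just that shape — area = 126.50 mm². So its area = 126.50 mm². Layer 61 (z = 19.52): the cube is present — its section is the full 23×5.5 rectangle (area 126.50 mm²); the cube at (7, 1) (footprint 25.5×12) is included at this height (area 306.00 mm²); Merging all regions: the regions partially overlap — summed areas 432.50 mm² minus the doubly-counted overlap 72.00 mm² gives 360.50 mm² — area = 360.50 mm². So its area = 360.50 mm². Layer 61 is larger (360.50 vs 126.50 mm²).

layer 61 (z = 19.52 mm)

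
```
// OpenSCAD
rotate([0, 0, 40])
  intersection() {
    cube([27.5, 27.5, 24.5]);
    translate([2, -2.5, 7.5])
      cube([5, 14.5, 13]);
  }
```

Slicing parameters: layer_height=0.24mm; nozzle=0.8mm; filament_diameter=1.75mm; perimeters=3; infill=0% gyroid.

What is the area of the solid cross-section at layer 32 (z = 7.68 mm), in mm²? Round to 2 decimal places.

60.00 mm²

At z = 7.68 mm: the 27.5×27.5 cube contributes its full rectangle (area 756.25 mm²); the 5×14.5 cube at (2, -2.5) contributes its full rectangle (area 72.50 mm²); Taking the intersection: the 5×14.5 cube at (2, -2.5) partially overlaps the 27.5×27.5 cube; clipping to the common part keeps 60.00 mm² — area = 60.00 mm²; (whole slice rotated 40° about Z — lengths, areas and connectivity unchanged). Overall, the cross-section is a single solid region. Net area = 60.00 mm².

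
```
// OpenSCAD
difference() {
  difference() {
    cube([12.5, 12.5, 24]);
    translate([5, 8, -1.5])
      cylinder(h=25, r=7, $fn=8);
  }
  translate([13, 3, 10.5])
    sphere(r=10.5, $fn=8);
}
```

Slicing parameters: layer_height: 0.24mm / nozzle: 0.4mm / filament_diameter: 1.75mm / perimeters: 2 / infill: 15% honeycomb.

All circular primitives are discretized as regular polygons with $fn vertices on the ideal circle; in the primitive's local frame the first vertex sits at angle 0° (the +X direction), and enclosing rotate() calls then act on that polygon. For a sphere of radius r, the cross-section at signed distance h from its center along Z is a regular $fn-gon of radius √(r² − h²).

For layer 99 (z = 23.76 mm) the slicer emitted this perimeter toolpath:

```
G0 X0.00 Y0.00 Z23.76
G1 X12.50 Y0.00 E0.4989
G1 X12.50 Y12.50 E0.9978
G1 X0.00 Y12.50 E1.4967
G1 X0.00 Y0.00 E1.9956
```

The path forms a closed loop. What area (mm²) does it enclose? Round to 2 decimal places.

156.25 mm²

Apply the shoelace formula to the sequence of (X, Y) vertices; enclosed area = 156.25 mm².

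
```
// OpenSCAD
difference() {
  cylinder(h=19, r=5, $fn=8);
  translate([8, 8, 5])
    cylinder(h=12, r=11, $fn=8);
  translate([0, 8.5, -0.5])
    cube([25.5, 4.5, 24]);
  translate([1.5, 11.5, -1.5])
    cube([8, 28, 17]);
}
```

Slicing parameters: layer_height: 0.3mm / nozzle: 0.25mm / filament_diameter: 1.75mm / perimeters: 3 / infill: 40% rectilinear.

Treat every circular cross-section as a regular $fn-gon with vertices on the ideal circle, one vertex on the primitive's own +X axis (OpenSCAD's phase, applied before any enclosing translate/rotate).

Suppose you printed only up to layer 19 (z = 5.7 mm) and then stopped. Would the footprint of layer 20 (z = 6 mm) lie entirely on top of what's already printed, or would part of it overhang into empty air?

entirely on top

Compare the two slices. At z = 5.7: the r=5 cylinder contributes a regular 8-gon of circumradius 5 (area = (8/2)·5.000²·sin(360°/8) = 70.71 mm²); the cylinder at (8, 8): section is a regular 8-gon, circumradius r=11 (area = (8/2)·11.000²·sin(360°/8) = 342.24 mm²); the cube at (0, 8.5) is present — its section is the full 25.5×4.5 rectangle (area 114.75 mm²); the cube at (1.5, 11.5) (footprint 8×28) is included at this height (area 224.00 mm²); Taking the first minus the rest: starting from the r=5 cylinder (70.71 mm²), the r=11 cylinder at (8, 8) partially overlaps it — only the 23.87 mm² overlap (of its 342.24 mm²) is removed, clipping the outline; the 25.5×4.5 cube at (0, 8.5) misses the remaining region (no effect); the 8×28 cube at (1.5, 11.5) misses the remaining region (no effect) — area = 46.84 mm². At z = 6: the cylinder: section is a regular 8-gon, circumradius r=5 (area = (8/2)·5.000²·sin(360°/8) = 70.71 mm²); the r=11 cylinder at (8, 8) contributes a regular 8-gon of circumradius 11 (area = (8/2)·11.000²·sin(360°/8) = 342.24 mm²); the cube at (0, 8.5) is present — its section is the full 25.5×4.5 rectangle (area 114.75 mm²); the 8×28 cube at (1.5, 11.5) contributes its full rectangle (area 224.00 mm²); Taking the first minus the rest: starting from the r=5 cylinder (70.71 mm²), the r=11 cylinder at (8, 8) partially overlaps it — only the 23.87 mm² overlap (of its 342.24 mm²) is removed, clipping the outline; the 25.5×4.5 cube at (0, 8.5) misses the remaining region (no effect); the 8×28 cube at (1.5, 11.5) misses the remaining region (no effect) — area = 46.84 mm². Checking containment: the cross-section at z = 6 is a subset of the cross-section at z = 5.7.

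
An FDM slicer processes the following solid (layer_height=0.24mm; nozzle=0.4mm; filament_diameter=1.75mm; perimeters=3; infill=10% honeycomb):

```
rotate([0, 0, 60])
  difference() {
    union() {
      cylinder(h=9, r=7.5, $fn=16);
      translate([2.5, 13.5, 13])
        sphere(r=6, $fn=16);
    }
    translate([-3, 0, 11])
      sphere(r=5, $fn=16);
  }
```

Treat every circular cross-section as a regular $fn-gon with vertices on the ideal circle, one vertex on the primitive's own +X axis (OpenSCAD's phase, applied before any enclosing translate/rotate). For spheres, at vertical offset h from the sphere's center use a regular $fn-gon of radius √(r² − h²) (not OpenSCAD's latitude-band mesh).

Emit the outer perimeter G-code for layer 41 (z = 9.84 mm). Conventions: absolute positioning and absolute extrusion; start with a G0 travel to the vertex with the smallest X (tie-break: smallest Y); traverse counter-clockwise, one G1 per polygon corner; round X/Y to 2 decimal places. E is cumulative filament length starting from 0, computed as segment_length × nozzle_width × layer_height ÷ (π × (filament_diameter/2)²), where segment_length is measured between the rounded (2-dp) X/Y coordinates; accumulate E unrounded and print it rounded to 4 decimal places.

At z = 9.84 mm: the cylinder is absent (z outside [0, 9]); the r=6 sphere at (2.5, 13.5) contributes a regular 16-gon of circumradius √(6²−3.16²) = 5.100; Taking the union: only the r=6 sphere at (2.5, 13.5) is present, so the union is just that shape — 1 connected region; the sphere at (-3, 0): section is a regular 16-gon, circumradius = √(r²−h²) = √(5²−1.16²) = 4.864; After the difference (first − rest): starting from that combined region, the r=5 sphere at (-3, 0) misses the remaining region (no effect) — 1 connected region; (rotated 60° about Z; rotation is an isometry so areas/perimeters/island counts are preserved). The outline is a single polygon with 16 vertices. Extrusion per mm of travel: 0.4 × 0.24 / (π × 0.875²) = 0.039912. Accumulating E over each segment gives final E = 1.2711.

G0 X-15.50 Y9.58 Z9.84
G1 X-15.37 Y7.59 E0.0796
G1 X-14.49 Y5.81 E0.1588
G1 X-12.99 Y4.50 E0.2383
G1 X-11.11 Y3.86 E0.3176
G1 X-9.12 Y3.99 E0.3972
G1 X-7.34 Y4.87 E0.4764
G1 X-6.02 Y6.36 E0.5559
G1 X-5.38 Y8.25 E0.6355
G1 X-5.51 Y10.24 E0.7151
G1 X-6.39 Y12.02 E0.7944
G1 X-7.89 Y13.33 E0.8739
G1 X-9.78 Y13.97 E0.9535
G1 X-11.76 Y13.84 E1.0327
G1 X-13.55 Y12.96 E1.1123
G1 X-14.86 Y11.47 E1.1915
G1 X-15.50 Y9.58 E1.2711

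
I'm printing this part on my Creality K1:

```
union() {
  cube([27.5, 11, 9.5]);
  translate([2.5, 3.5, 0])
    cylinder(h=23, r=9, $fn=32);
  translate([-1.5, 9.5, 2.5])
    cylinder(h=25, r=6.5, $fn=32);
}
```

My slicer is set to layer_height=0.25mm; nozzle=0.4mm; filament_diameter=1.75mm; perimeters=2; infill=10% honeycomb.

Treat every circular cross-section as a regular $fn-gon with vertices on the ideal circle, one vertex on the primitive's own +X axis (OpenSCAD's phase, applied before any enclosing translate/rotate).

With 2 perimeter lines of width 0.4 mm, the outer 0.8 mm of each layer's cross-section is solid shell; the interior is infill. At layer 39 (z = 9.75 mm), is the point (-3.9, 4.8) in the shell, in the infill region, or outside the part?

infill

At z = 9.75 mm: the cube does not reach this height (z outside [0, 9.5]); the r=9 cylinder at (2.5, 3.5) gives a regular 32-gon of circumradius 9 (constant along its height); the cylinder at (-1.5, 9.5): section is a regular 32-gon, circumradius r=6.5; Merging all regions: the regions partially overlap (shared area 77.70 mm²), so overlapping operands fuse into one piece — 1 connected region. Overall, the cross-section is a single solid region. The nearest boundary edge runs (-6.50, 3.50)→(-6.33, 5.19); distance from the point to it = 2.46 mm. The point is inside the cross-section and 2.46 mm from the nearest boundary — more than the 0.8 mm shell width (2 × 0.4), so it's in the infill interior.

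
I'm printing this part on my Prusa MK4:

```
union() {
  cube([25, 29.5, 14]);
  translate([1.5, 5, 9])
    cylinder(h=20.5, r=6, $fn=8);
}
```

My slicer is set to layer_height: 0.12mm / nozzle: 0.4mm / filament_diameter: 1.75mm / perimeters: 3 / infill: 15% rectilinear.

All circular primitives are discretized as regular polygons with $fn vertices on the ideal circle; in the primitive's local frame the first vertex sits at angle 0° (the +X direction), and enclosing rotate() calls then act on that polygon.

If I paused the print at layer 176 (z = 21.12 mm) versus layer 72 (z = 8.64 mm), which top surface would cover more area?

Layer 176 (z = 21.12): the cube is not intersected at this z (z outside [0, 14]); the cylinder at (1.5, 5): section is a regular 8-gon, circumradius r=6 (area = (8/2)·6.000²·sin(360°/8) = 101.82 mm²); Merging all regions: only the r=6 cylinder at (1.5, 5) is present, so the union is just that shape — area = 101.82 mm². So its area = 101.82 mm². Layer 72 (z = 8.64): the 25×29.5 cube contributes its full rectangle (area 737.50 mm²); the cylinder at (1.5, 5) is absent (z outside [9, 29.5]); Merging all regions: only the 25×29.5 cube is present, so the union is just that shape — area = 737.50 mm². So its area = 737.50 mm². Layer 72 is larger (737.50 vs 101.82 mm²).

layer 72 (z = 8.64 mm)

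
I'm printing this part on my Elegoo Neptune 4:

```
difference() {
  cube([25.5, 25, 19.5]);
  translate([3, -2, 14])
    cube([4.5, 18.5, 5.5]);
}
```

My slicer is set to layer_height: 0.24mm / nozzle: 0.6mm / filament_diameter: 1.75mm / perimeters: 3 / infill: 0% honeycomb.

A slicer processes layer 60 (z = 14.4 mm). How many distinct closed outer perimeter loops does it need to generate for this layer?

1

At z = 14.4 mm: the cube is present — its section is the full 25.5×25 rectangle; the 4.5×18.5 cube at (3, -2) contributes its full rectangle; Subtracting the remaining from the first: starting from the 25.5×25 cube, the 4.5×18.5 cube at (3, -2) partially overlaps it — only the 74.25 mm² overlap (of its 83.25 mm²) is removed, clipping the outline — 1 connected region. The result has 1 disconnected region.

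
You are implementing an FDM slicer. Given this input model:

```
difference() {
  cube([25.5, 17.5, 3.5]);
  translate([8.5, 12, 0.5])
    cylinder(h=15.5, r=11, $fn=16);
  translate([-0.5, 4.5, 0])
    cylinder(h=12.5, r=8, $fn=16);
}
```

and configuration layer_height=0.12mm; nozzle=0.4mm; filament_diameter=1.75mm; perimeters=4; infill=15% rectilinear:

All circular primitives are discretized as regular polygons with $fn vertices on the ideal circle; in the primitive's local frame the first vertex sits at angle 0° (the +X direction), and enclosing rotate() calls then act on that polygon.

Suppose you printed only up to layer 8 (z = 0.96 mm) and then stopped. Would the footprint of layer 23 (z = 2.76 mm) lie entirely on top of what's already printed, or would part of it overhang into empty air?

entirely on top

Compare the two slices. At z = 0.96: the 25.5×17.5 cube contributes its full rectangle (area 446.25 mm²); the r=11 cylinder at (8.5, 12) gives a regular 16-gon of circumradius 11 (constant along its height) (area = (16/2)·11.000²·sin(360°/16) = 370.44 mm²); the r=8 cylinder at (-0.5, 4.5) gives a regular 16-gon of circumradius 8 (constant along its height) (area = (16/2)·8.000²·sin(360°/16) = 195.93 mm²); After the difference (first − rest): starting from the 25.5×17.5 cube (446.25 mm²), the r=11 cylinder at (8.5, 12) partially overlaps it — only the 278.24 mm² overlap (of its 370.44 mm²) is removed, clipping the outline; the r=8 cylinder at (-0.5, 4.5) partially overlaps it — only the 17.67 mm² overlap (of its 195.93 mm²) is removed, clipping the outline — area = 150.34 mm². At z = 2.76: the cube is present — its section is the full 25.5×17.5 rectangle (area 446.25 mm²); the r=11 cylinder at (8.5, 12) contributes a regular 16-gon of circumradius 11 (area = (16/2)·11.000²·sin(360°/16) = 370.44 mm²); the r=8 cylinder at (-0.5, 4.5) gives a regular 16-gon of circumradius 8 (constant along its height) (area = (16/2)·8.000²·sin(360°/16) = 195.93 mm²); After the difference (first − rest): starting from the 25.5×17.5 cube (446.25 mm²), the r=11 cylinder at (8.5, 12) partially overlaps it — only the 278.24 mm² overlap (of its 370.44 mm²) is removed, clipping the outline; the r=8 cylinder at (-0.5, 4.5) partially overlaps it — only the 17.67 mm² overlap (of its 195.93 mm²) is removed, clipping the outline — area = 150.34 mm². Checking containment: the cross-section at z = 2.76 is a subset of the cross-section at z = 0.96.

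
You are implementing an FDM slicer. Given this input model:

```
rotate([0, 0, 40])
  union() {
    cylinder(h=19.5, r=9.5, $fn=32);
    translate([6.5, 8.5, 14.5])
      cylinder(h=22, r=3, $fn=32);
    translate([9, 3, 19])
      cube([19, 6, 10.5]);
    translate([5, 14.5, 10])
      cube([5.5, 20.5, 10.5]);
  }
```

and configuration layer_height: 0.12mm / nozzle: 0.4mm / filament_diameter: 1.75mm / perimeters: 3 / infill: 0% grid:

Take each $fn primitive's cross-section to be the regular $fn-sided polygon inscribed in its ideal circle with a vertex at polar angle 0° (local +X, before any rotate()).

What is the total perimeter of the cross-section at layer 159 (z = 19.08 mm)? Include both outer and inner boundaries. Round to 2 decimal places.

At z = 19.08 mm: the r=9.5 cylinder contributes a regular 32-gon of circumradius 9.5 (perimeter = 2·32·9.500·sin(180°/32) = 59.59 mm); the r=3 cylinder at (6.5, 8.5) contributes a regular 32-gon of circumradius 3 (perimeter = 2·32·3.000·sin(180°/32) = 18.82 mm); the cube at (9, 3) (footprint 19×6) is included at this height (perimeter 50.00 mm); the cube at (5, 14.5) is present — its section is the full 5.5×20.5 rectangle (perimeter 52.00 mm); Merging all regions: the regions partially overlap (shared area 7.03 mm²), so the edge portions inside another operand are dropped and the merged outline is re-measured after clipping — boundary = 164.31 mm; (whole slice rotated 40° about Z — lengths, areas and connectivity unchanged). Overall, the cross-section has 2 separate islands. Total boundary length (outer) = 164.31 mm.

164.31 mm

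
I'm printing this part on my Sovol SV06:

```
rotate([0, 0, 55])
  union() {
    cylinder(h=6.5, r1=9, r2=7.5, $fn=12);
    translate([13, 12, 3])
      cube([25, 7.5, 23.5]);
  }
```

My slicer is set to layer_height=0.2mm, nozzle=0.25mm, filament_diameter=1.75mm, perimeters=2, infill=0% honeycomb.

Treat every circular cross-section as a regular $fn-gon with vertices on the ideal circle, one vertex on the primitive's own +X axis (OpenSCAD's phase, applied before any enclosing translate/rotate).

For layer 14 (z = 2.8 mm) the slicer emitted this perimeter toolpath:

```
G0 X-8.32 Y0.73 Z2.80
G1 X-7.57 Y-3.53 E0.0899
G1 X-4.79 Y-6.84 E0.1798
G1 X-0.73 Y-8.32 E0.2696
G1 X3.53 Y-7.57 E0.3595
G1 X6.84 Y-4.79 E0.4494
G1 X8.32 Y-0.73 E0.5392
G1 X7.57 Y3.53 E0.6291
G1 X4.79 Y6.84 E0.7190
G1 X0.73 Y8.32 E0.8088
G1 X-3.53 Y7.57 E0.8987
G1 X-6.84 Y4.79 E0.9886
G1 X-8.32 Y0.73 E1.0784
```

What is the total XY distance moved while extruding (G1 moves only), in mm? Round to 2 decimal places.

51.88 mm

Sum the Euclidean lengths of each G1 segment: total = 51.88 mm.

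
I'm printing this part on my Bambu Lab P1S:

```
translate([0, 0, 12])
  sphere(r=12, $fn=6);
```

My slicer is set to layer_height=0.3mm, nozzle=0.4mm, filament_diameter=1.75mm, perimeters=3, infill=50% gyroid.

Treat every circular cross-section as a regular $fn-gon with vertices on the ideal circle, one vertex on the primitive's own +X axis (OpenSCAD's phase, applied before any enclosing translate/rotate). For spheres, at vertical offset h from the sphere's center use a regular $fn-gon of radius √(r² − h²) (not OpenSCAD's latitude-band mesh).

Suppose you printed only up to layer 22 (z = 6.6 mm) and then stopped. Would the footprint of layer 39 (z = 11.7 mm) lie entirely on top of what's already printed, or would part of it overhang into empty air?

Compare the two slices. At z = 6.6: the sphere: section is a regular 6-gon, circumradius = √(r²−h²) = √(12²−5.4²) = 10.716 (area = (6/2)·10.716²·sin(360°/6) = 298.36 mm²). At z = 11.7: the r=12 sphere contributes a regular 6-gon of circumradius √(12²−0.3²) = 11.996 (area = (6/2)·11.996²·sin(360°/6) = 373.89 mm²). Checking containment: at z = 11.7 the cross-section extends beyond the z = 6.6 cross-section by about 75.53 mm².

part overhangs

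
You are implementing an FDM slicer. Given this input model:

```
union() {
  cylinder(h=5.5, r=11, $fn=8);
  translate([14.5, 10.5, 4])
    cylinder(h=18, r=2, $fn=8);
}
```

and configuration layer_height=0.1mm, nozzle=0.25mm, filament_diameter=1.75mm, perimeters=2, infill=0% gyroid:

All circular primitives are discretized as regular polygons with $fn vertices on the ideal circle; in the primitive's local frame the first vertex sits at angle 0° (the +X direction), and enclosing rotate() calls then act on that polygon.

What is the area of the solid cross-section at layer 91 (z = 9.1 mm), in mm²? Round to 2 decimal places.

At z = 9.1 mm: the cylinder does not reach this height (z outside [0, 5.5]); the r=2 cylinder at (14.5, 10.5) gives a regular 8-gon of circumradius 2 (constant along its height) (area = (8/2)·2.000²·sin(360°/8) = 11.31 mm²); Combining (union): only the r=2 cylinder at (14.5, 10.5) is present, so the union is just that shape — area = 11.31 mm². Overall, the cross-section is a single solid region. Net area = 11.31 mm².

11.31 mm²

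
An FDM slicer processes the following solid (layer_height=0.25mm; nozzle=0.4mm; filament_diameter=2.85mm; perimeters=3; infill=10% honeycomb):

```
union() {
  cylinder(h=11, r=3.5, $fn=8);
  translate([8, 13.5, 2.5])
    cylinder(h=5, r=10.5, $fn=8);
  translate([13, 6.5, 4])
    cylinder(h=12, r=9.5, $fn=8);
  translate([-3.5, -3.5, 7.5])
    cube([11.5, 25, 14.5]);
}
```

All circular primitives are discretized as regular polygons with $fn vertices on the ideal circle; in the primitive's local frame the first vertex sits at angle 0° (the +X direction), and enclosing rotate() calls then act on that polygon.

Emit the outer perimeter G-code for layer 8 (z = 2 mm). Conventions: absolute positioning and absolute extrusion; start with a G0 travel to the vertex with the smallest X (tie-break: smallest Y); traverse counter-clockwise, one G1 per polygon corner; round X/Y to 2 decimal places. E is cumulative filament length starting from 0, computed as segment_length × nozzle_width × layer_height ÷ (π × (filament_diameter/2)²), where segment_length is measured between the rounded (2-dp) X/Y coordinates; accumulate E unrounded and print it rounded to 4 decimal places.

G0 X-3.50 Y0.00 Z2.00
G1 X-2.47 Y-2.47 E0.0419
G1 X0.00 Y-3.50 E0.0839
G1 X2.47 Y-2.47 E0.1258
G1 X3.50 Y0.00 E0.1678
G1 X2.47 Y2.47 E0.2097
G1 X0.00 Y3.50 E0.2517
G1 X-2.47 Y2.47 E0.2936
G1 X-3.50 Y0.00 E0.3356

At z = 2 mm: the cylinder: section is a regular 8-gon, circumradius r=3.5; the cylinder at (8, 13.5) is absent (z outside [2.5, 7.5]); the cylinder at (13, 6.5) is absent (z outside [4, 16]); the cube at (-3.5, -3.5) is absent (z outside [7.5, 22]); Taking the union: only the r=3.5 cylinder is present, so the union is just that shape — 1 connected region. The outline is a single polygon with 8 vertices. Extrusion per mm of travel: 0.4 × 0.25 / (π × 1.425²) = 0.015675. Accumulating E over each segment gives final E = 0.3356.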